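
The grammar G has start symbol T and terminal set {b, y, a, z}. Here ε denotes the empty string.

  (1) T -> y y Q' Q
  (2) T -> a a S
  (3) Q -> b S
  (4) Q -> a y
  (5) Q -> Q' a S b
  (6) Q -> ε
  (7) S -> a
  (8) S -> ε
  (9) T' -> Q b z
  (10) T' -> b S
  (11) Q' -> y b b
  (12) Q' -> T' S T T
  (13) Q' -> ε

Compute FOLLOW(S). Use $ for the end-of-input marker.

{$, a, b, y}

FIRST(T): from T->y y Q' Q we get {y}; from T->a a S we get {a}. So FIRST(T) = {a, y}.
FIRST(S): from S->a we get {a}; from S->ε we get {ε}. So FIRST(S) = {ε, a}.
FIRST(Q): from Q->b S we get {b}; from Q->a y we get {a}; from Q->Q' a S b we get {a, b, y}; from Q->ε we get {ε}. So FIRST(Q) = {ε, a, b, y}.
FIRST(T'): from T'->Q b z we get {a, b, y}; from T'->b S we get {b}. So FIRST(T') = {a, b, y}.
FIRST(Q'): from Q'->y b b we get {y}; from Q'->T' S T T we get {a, b, y}; from Q'->ε we get {ε}. So FIRST(Q') = {ε, a, b, y}.
FOLLOW(T) includes $ since T is the start symbol.
FOLLOW(T'): in Q'->T' S T T, T' is followed by S T T with FIRST {a, y}. Thus FOLLOW(T') = {a, y}.
FOLLOW(T): in Q'->T' S T T (occurrence 1), T is followed by T with FIRST {a, y}; in Q'->T' S T T (occurrence 2), the suffix after T is empty, so FOLLOW(T) ⊇ FOLLOW(Q') = {$, a, b, y}. Thus FOLLOW(T) = {$, a, b, y}.
FOLLOW(Q): in T->y y Q' Q, the suffix after Q is empty, so FOLLOW(Q) ⊇ FOLLOW(T) = {$, a, b, y}; in T'->Q b z, Q is followed by b z with FIRST {b}. Thus FOLLOW(Q) = {$, a, b, y}.
FOLLOW(S): in T->a a S, the suffix after S is empty, so FOLLOW(S) ⊇ FOLLOW(T) = {$, a, b, y}; in Q->b S, the suffix after S is empty, so FOLLOW(S) ⊇ FOLLOW(Q) = {$, a, b, y}; in Q->Q' a S b, S is followed by b with FIRST {b}; in T'->b S, the suffix after S is empty, so FOLLOW(S) ⊇ FOLLOW(T') = {a, y}; in Q'->T' S T T, S is followed by T T with FIRST {a, y}. Thus FOLLOW(S) = {$, a, b, y}.
FOLLOW(Q'): in T->y y Q' Q, Q' is followed by Q with FIRST {ε, a, b, y}; in T->y y Q' Q, the suffix after Q' is nullable, so FOLLOW(Q') ⊇ FOLLOW(T) = {$, a, b, y}; in Q->Q' a S b, Q' is followed by a S b with FIRST {a}. Thus FOLLOW(Q') = {$, a, b, y}.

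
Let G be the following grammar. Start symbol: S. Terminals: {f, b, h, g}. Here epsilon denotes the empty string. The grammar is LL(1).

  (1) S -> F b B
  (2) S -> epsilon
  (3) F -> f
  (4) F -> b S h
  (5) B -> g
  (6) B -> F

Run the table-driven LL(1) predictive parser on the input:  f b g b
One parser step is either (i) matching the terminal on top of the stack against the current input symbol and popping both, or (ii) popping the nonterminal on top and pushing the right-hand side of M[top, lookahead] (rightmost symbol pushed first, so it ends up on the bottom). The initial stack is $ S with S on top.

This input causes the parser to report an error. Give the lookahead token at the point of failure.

step 1: stack=$ S  input=f b g b $  — expand S -> F b B
step 2: stack=$ B b F  input=f b g b $  — expand F -> f
step 3: stack=$ B b f  input=f b g b $  — match f
step 4: stack=$ B b  input=b g b $  — match b
step 5: stack=$ B  input=g b $  — expand B -> g
step 6: stack=$ g  input=g b $  — match g
step 7: stack=$  input=b $  — error: stack empty but input remains

b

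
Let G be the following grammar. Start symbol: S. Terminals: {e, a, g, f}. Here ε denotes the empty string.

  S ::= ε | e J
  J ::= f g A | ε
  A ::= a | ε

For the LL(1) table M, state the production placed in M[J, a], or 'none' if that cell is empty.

none

FIRST(S): from S::=ε we get {ε}; from S::=e J we get {e}. So FIRST(S) = {ε, e}.
FIRST(J): from J::=f g A we get {f}; from J::=ε we get {ε}. So FIRST(J) = {ε, f}.
FIRST(A): from A::=a we get {a}; from A::=ε we get {ε}. So FIRST(A) = {ε, a}.
FOLLOW(S) includes $ since S is the start symbol.
FOLLOW(S): S appears on no right-hand side. Thus FOLLOW(S) = {$}.
FOLLOW(J): in S::=e J, the suffix after J is empty, so FOLLOW(J) ⊇ FOLLOW(S) = {$}. Thus FOLLOW(J) = {$}.
For J ::= f g A: FIRST(f g A) = {f}, so it goes in M[J, t] for t ∈ {f}.
For J ::= ε: FIRST(ε) = {ε}, so it goes in M[J, t] for t ∈ {}; since ε ∈ FIRST, also for every t ∈ FOLLOW(J) = {$}.
None of these place a production in M[J, a].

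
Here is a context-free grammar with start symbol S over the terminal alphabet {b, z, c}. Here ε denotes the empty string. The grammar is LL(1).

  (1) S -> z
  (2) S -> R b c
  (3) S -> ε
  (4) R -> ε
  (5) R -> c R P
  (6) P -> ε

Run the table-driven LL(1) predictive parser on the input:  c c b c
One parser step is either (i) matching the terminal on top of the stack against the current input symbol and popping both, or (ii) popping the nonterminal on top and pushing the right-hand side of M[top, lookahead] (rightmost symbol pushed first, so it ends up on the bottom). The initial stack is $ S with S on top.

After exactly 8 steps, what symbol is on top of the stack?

b

     Stack          Input      Action
  1  $ S            c c b c $  expand S -> R b c
  2  $ c b R        c c b c $  expand R -> c R P
  3  $ c b P R c    c c b c $  match c
  4  $ c b P R      c b c $    expand R -> c R P
  5  $ c b P P R c  c b c $    match c
  6  $ c b P P R    b c $      expand R -> ε
  7  $ c b P P      b c $      expand P -> ε
  8  $ c b P        b c $      expand P -> ε
Stack after step 8: $ c b (top = b).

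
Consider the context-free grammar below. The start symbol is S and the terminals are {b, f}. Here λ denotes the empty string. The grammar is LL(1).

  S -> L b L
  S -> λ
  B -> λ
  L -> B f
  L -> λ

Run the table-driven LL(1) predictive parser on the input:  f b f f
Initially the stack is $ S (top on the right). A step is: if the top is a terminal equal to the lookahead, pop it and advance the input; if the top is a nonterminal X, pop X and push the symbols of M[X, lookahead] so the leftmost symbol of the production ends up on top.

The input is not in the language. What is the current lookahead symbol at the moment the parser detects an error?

f

step 1: stack=$ S  input=f b f f $  — expand S -> L b L
step 2: stack=$ L b L  input=f b f f $  — expand L -> B f
step 3: stack=$ L b f B  input=f b f f $  — expand B -> λ
step 4: stack=$ L b f  input=f b f f $  — match f
step 5: stack=$ L b  input=b f f $  — match b
step 6: stack=$ L  input=f f $  — expand L -> B f
step 7: stack=$ f B  input=f f $  — expand B -> λ
step 8: stack=$ f  input=f f $  — match f
step 9: stack=$  input=f $  — error: stack empty but input remains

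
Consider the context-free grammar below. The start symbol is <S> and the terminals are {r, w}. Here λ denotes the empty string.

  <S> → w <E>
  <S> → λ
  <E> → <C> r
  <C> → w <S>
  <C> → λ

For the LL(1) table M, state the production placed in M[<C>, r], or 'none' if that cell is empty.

FIRST(<S>): from <S>→w <E> we get {w}; from <S>→λ we get {λ}. So FIRST(<S>) = {λ, w}.
FIRST(<C>): from <C>→w <S> we get {w}; from <C>→λ we get {λ}. So FIRST(<C>) = {λ, w}.
FIRST(<E>): from <E>→<C> r we get {r, w}. So FIRST(<E>) = {r, w}.
FOLLOW(<S>) includes $ since <S> is the start symbol.
FOLLOW(<C>): in <E>→<C> r, <C> is followed by r with FIRST {r}. Thus FOLLOW(<C>) = {r}.
For <C> → w <S>: FIRST(w <S>) = {w}, so it goes in M[<C>, t] for t ∈ {w}.
For <C> → λ: FIRST(λ) = {λ}, so it goes in M[<C>, t] for t ∈ {}; since λ ∈ FIRST, also for every t ∈ FOLLOW(<C>) = {r}.

<C> → λ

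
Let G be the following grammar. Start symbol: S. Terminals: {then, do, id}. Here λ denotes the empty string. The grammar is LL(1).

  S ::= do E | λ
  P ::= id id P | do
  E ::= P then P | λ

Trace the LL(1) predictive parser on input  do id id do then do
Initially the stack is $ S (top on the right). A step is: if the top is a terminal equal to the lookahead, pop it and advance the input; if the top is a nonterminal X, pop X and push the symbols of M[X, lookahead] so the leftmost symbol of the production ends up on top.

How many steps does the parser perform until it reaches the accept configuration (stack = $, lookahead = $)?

      Stack             Input                  Action
   1  $ S               do id id do then do $  expand S ::= do E
   2  $ E do            do id id do then do $  match do
   3  $ E               id id do then do $     expand E ::= P then P
   4  $ P then P        id id do then do $     expand P ::= id id P
   5  $ P then P id id  id id do then do $     match id
   6  $ P then P id     id do then do $        match id
   7  $ P then P        do then do $           expand P ::= do
   8  $ P then do       do then do $           match do
   9  $ P then          then do $              match then
  10  $ P               do $                   expand P ::= do
  11  $ do              do $                   match do
Accept reached after 11 steps.

11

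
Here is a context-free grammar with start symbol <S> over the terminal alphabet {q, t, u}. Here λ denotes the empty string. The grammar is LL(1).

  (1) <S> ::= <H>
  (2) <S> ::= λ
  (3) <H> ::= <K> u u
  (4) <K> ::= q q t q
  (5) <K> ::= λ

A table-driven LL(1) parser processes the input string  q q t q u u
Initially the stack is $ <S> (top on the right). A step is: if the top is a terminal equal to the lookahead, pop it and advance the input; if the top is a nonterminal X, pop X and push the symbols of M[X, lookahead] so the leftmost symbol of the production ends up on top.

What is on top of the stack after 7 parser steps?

     Stack          Input          Action
  1  $ <S>          q q t q u u $  expand <S> ::= <H>
  2  $ <H>          q q t q u u $  expand <H> ::= <K> u u
  3  $ u u <K>      q q t q u u $  expand <K> ::= q q t q
  4  $ u u q t q q  q q t q u u $  match q
  5  $ u u q t q    q t q u u $    match q
  6  $ u u q t      t q u u $      match t
  7  $ u u q        q u u $        match q
Stack after step 7: $ u u (top = u).

u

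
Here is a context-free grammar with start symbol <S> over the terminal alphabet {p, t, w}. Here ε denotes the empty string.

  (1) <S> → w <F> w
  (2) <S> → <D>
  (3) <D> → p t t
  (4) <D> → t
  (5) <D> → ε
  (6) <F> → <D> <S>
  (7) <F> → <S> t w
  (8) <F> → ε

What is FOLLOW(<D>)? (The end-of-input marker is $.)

FIRST(<D>): from <D>→p t t we get {p}; from <D>→t we get {t}; from <D>→ε we get {ε}. So FIRST(<D>) = {ε, p, t}.
FIRST(<S>): from <S>→w <F> w we get {w}; from <S>→<D> we get {ε, p, t}. So FIRST(<S>) = {ε, p, t, w}.
FIRST(<F>): from <F>→<D> <S> we get {ε, p, t, w}; from <F>→<S> t w we get {p, t, w}; from <F>→ε we get {ε}. So FIRST(<F>) = {ε, p, t, w}.
FOLLOW(<S>) includes $ since <S> is the start symbol.
FOLLOW(<F>): in <S>→w <F> w, <F> is followed by w with FIRST {w}. Thus FOLLOW(<F>) = {w}.
FOLLOW(<S>): in <F>→<D> <S>, the suffix after <S> is empty, so FOLLOW(<S>) ⊇ FOLLOW(<F>) = {w}; in <F>→<S> t w, <S> is followed by t w with FIRST {t}. Thus FOLLOW(<S>) = {$, t, w}.
FOLLOW(<D>): in <S>→<D>, the suffix after <D> is empty, so FOLLOW(<D>) ⊇ FOLLOW(<S>) = {$, t, w}; in <F>→<D> <S>, <D> is followed by <S> with FIRST {ε, p, t, w}; in <F>→<D> <S>, the suffix after <D> is nullable, so FOLLOW(<D>) ⊇ FOLLOW(<F>) = {w}. Thus FOLLOW(<D>) = {$, p, t, w}.

{$, p, t, w}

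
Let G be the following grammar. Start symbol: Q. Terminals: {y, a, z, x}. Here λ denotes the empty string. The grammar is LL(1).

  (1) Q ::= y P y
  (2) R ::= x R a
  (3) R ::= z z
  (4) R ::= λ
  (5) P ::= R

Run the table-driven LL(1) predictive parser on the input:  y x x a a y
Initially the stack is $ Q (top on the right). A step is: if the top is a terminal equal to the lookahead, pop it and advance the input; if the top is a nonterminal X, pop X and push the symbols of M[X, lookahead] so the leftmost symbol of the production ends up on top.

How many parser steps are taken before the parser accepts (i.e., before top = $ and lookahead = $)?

11

      Stack        Input          Action
   1  $ Q          y x x a a y $  expand Q ::= y P y
   2  $ y P y      y x x a a y $  match y
   3  $ y P        x x a a y $    expand P ::= R
   4  $ y R        x x a a y $    expand R ::= x R a
   5  $ y a R x    x x a a y $    match x
   6  $ y a R      x a a y $      expand R ::= x R a
   7  $ y a a R x  x a a y $      match x
   8  $ y a a R    a a y $        expand R ::= λ
   9  $ y a a      a a y $        match a
  10  $ y a        a y $          match a
  11  $ y          y $            match y
Accept reached after 11 steps.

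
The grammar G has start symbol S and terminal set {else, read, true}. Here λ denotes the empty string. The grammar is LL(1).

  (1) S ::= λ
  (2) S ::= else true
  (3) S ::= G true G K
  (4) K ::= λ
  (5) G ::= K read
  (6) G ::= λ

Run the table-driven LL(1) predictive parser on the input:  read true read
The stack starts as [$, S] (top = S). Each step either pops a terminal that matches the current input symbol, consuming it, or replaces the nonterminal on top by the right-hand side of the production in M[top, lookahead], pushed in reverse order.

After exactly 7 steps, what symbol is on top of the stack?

step 1: stack=$ S  input=read true read $  — expand S ::= G true G K
step 2: stack=$ K G true G  input=read true read $  — expand G ::= K read
step 3: stack=$ K G true read K  input=read true read $  — expand K ::= λ
step 4: stack=$ K G true read  input=read true read $  — match read
step 5: stack=$ K G true  input=true read $  — match true
step 6: stack=$ K G  input=read $  — expand G ::= K read
step 7: stack=$ K read K  input=read $  — expand K ::= λ
Stack after step 7: $ K read (top = read).

read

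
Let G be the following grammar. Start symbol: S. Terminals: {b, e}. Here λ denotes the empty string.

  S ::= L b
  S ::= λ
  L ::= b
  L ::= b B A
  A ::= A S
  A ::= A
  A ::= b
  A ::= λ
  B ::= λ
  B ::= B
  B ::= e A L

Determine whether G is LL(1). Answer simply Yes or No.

FIRST(S) = {λ, b}
FIRST(L) = {b}
FIRST(A) = {λ, b}
FIRST(B) = {λ, e}
FOLLOW(S) = {$, b}
FOLLOW(L) = {b}
FOLLOW(A) = {b}
FOLLOW(B) = {b}
Cell M[A, b] receives both A ::= A S and A ::= A and A ::= b and A ::= λ — the grammar is not LL(1).

No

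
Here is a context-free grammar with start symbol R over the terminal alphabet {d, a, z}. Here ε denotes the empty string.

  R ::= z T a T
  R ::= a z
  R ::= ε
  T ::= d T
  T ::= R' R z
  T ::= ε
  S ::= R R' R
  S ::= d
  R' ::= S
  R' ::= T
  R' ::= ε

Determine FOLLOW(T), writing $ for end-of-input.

{$, a, d, z}

FIRST(R): from R::=z T a T we get {z}; from R::=a z we get {a}; from R::=ε we get {ε}. So FIRST(R) = {ε, a, z}.
FIRST(T): from T::=d T we get {d}; from T::=R' R z we get {a, d, z}; from T::=ε we get {ε}. So FIRST(T) = {ε, a, d, z}.
FIRST(S): from S::=R R' R we get {ε, a, d, z}; from S::=d we get {d}. So FIRST(S) = {ε, a, d, z}.
FIRST(R'): from R'::=S we get {ε, a, d, z}; from R'::=T we get {ε, a, d, z}; from R'::=ε we get {ε}. So FIRST(R') = {ε, a, d, z}.
FOLLOW(R) includes $ since R is the start symbol.
FOLLOW(R): in T::=R' R z, R is followed by z with FIRST {z}; in S::=R R' R (occurrence 1), R is followed by R' R with FIRST {ε, a, d, z}; in S::=R R' R (occurrence 1), the suffix after R is nullable, so FOLLOW(R) ⊇ FOLLOW(S) = {a, z}; in S::=R R' R (occurrence 2), the suffix after R is empty, so FOLLOW(R) ⊇ FOLLOW(S) = {a, z}. Thus FOLLOW(R) = {$, a, d, z}.
FOLLOW(T): in R::=z T a T (occurrence 1), T is followed by a T with FIRST {a}; in R::=z T a T (occurrence 2), the suffix after T is empty, so FOLLOW(T) ⊇ FOLLOW(R) = {$, a, d, z}; in T::=d T, the suffix after T is empty (adds nothing new); in R'::=T, the suffix after T is empty, so FOLLOW(T) ⊇ FOLLOW(R') = {a, z}. Thus FOLLOW(T) = {$, a, d, z}.
FOLLOW(S): in R'::=S, the suffix after S is empty, so FOLLOW(S) ⊇ FOLLOW(R') = {a, z}. Thus FOLLOW(S) = {a, z}.
FOLLOW(R'): in T::=R' R z, R' is followed by R z with FIRST {a, z}; in S::=R R' R, R' is followed by R with FIRST {ε, a, z}; in S::=R R' R, the suffix after R' is nullable, so FOLLOW(R') ⊇ FOLLOW(S) = {a, z}. Thus FOLLOW(R') = {a, z}.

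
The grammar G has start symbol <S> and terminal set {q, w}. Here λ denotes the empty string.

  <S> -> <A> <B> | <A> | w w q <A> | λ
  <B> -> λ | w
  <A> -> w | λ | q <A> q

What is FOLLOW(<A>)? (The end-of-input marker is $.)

FIRST(<B>): from <B>->λ we get {λ}; from <B>->w we get {w}. So FIRST(<B>) = {λ, w}.
FIRST(<A>): from <A>->w we get {w}; from <A>->λ we get {λ}; from <A>->q <A> q we get {q}. So FIRST(<A>) = {λ, q, w}.
FIRST(<S>): from <S>-><A> <B> we get {λ, q, w}; from <S>-><A> we get {λ, q, w}; from <S>->w w q <A> we get {w}; from <S>->λ we get {λ}. So FIRST(<S>) = {λ, q, w}.
FOLLOW(<S>) includes $ since <S> is the start symbol.
FOLLOW(<S>): <S> appears on no right-hand side. Thus FOLLOW(<S>) = {$}.
FOLLOW(<B>): in <S>-><A> <B>, the suffix after <B> is empty, so FOLLOW(<B>) ⊇ FOLLOW(<S>) = {$}. Thus FOLLOW(<B>) = {$}.
FOLLOW(<A>): in <S>-><A> <B>, <A> is followed by <B> with FIRST {λ, w}; in <S>-><A> <B>, the suffix after <A> is nullable, so FOLLOW(<A>) ⊇ FOLLOW(<S>) = {$}; in <S>-><A>, the suffix after <A> is empty, so FOLLOW(<A>) ⊇ FOLLOW(<S>) = {$}; in <S>->w w q <A>, the suffix after <A> is empty, so FOLLOW(<A>) ⊇ FOLLOW(<S>) = {$}; in <A>->q <A> q, <A> is followed by q with FIRST {q}. Thus FOLLOW(<A>) = {$, q, w}.

{$, q, w}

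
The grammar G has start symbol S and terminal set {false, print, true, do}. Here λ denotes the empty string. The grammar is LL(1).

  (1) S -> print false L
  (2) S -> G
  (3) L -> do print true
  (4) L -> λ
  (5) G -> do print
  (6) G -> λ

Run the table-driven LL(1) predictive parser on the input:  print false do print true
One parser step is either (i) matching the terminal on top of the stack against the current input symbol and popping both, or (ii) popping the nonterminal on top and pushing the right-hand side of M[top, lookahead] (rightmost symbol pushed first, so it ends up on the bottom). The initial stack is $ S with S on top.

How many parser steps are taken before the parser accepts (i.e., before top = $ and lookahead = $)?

7

     Stack            Input                        Action
  1  $ S              print false do print true $  expand S -> print false L
  2  $ L false print  print false do print true $  match print
  3  $ L false        false do print true $        match false
  4  $ L              do print true $              expand L -> do print true
  5  $ true print do  do print true $              match do
  6  $ true print     print true $                 match print
  7  $ true           true $                       match true
Accept reached after 7 steps.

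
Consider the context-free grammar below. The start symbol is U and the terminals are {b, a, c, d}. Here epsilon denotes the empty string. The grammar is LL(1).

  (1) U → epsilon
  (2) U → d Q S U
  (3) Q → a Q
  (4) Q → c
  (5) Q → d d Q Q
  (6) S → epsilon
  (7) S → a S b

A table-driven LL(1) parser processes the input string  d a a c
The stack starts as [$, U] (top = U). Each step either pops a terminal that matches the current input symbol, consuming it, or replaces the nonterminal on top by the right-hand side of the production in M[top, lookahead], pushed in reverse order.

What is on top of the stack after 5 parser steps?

a

     Stack      Input      Action
  1  $ U        d a a c $  expand U → d Q S U
  2  $ U S Q d  d a a c $  match d
  3  $ U S Q    a a c $    expand Q → a Q
  4  $ U S Q a  a a c $    match a
  5  $ U S Q    a c $      expand Q → a Q
Stack after step 5: $ U S Q a (top = a).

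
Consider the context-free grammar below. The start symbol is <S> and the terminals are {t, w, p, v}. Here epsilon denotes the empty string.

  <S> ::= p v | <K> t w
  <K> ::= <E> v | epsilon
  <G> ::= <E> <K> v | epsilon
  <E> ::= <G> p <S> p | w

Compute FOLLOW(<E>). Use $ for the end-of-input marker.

{p, v, w}

FIRST(<S>) = {p, t, w}  (via <K> t w)
FIRST(<K>) = {epsilon, p, w}  (via <E> v)
FIRST(<G>) = {epsilon, p, w}  (via <E> <K> v)
FIRST(<E>) = {p, w}  (via <G> p <S> p)
FOLLOW(<S>) includes $ since <S> is the start symbol.
FOLLOW(<S>): in <E>::=<G> p <S> p, <S> is followed by p with FIRST {p}. Thus FOLLOW(<S>) = {$, p}.
FOLLOW(<K>): in <S>::=<K> t w, <K> is followed by t w with FIRST {t}; in <G>::=<E> <K> v, <K> is followed by v with FIRST {v}. Thus FOLLOW(<K>) = {t, v}.
FOLLOW(<G>): in <E>::=<G> p <S> p, <G> is followed by p <S> p with FIRST {p}. Thus FOLLOW(<G>) = {p}.
FOLLOW(<E>): in <K>::=<E> v, <E> is followed by v with FIRST {v}; in <G>::=<E> <K> v, <E> is followed by <K> v with FIRST {p, v, w}. Thus FOLLOW(<E>) = {p, v, w}.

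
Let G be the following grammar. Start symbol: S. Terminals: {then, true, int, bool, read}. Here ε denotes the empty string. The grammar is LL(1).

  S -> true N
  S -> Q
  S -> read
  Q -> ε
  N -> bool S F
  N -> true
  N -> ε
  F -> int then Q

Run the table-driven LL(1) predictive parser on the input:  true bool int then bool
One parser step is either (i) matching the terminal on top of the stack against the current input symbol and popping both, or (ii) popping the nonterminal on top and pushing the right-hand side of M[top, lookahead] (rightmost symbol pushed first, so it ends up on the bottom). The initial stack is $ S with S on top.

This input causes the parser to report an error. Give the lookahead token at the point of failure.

      Stack         Input                      Action
   1  $ S           true bool int then bool $  expand S -> true N
   2  $ N true      true bool int then bool $  match true
   3  $ N           bool int then bool $       expand N -> bool S F
   4  $ F S bool    bool int then bool $       match bool
   5  $ F S         int then bool $            expand S -> Q
   6  $ F Q         int then bool $            expand Q -> ε
   7  $ F           int then bool $            expand F -> int then Q
   8  $ Q then int  int then bool $            match int
   9  $ Q then      then bool $                match then
  10  $ Q           bool $                     error: M[Q, bool] is empty

bool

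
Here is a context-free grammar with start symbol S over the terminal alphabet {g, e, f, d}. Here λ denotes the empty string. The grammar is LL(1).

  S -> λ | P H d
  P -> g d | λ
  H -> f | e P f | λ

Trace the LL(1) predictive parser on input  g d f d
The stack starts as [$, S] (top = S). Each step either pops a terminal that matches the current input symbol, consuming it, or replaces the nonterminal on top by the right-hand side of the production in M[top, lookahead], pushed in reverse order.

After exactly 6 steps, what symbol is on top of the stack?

step 1: stack=$ S  input=g d f d $  — expand S -> P H d
step 2: stack=$ d H P  input=g d f d $  — expand P -> g d
step 3: stack=$ d H d g  input=g d f d $  — match g
step 4: stack=$ d H d  input=d f d $  — match d
step 5: stack=$ d H  input=f d $  — expand H -> f
step 6: stack=$ d f  input=f d $  — match f
Stack after step 6: $ d (top = d).

d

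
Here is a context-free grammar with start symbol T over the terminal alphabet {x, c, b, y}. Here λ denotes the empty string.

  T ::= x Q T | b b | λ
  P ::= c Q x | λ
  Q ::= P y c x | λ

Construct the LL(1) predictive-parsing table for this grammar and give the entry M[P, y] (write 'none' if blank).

P ::= λ

FIRST(T): from T::=x Q T we get {x}; from T::=b b we get {b}; from T::=λ we get {λ}. So FIRST(T) = {λ, b, x}.
FIRST(P): from P::=c Q x we get {c}; from P::=λ we get {λ}. So FIRST(P) = {λ, c}.
FIRST(Q): from Q::=P y c x we get {c, y}; from Q::=λ we get {λ}. So FIRST(Q) = {λ, c, y}.
FOLLOW(T) includes $ since T is the start symbol.
FOLLOW(P): in Q::=P y c x, P is followed by y c x with FIRST {y}. Thus FOLLOW(P) = {y}.
For P ::= c Q x: FIRST(c Q x) = {c}, so it goes in M[P, t] for t ∈ {c}.
For P ::= λ: FIRST(λ) = {λ}, so it goes in M[P, t] for t ∈ {}; since λ ∈ FIRST, also for every t ∈ FOLLOW(P) = {y}.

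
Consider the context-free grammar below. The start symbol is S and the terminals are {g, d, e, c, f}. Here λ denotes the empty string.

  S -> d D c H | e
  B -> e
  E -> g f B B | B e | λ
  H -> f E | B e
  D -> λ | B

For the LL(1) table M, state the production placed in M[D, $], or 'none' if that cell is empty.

FIRST(S) = {d, e}
FIRST(B) = {e}
FIRST(E) = {λ, e, g}  (via B e)
FIRST(H) = {e, f}  (via B e)
FIRST(D) = {λ, e}  (via B)
FOLLOW(S) includes $ since S is the start symbol.
FOLLOW(D): in S->d D c H, D is followed by c H with FIRST {c}. Thus FOLLOW(D) = {c}.
For D -> λ: FIRST(λ) = {λ}, so it goes in M[D, t] for t ∈ {}; since λ ∈ FIRST, also for every t ∈ FOLLOW(D) = {c}.
For D -> B: FIRST(B) = {e}, so it goes in M[D, t] for t ∈ {e}.
None of these place a production in M[D, $].

none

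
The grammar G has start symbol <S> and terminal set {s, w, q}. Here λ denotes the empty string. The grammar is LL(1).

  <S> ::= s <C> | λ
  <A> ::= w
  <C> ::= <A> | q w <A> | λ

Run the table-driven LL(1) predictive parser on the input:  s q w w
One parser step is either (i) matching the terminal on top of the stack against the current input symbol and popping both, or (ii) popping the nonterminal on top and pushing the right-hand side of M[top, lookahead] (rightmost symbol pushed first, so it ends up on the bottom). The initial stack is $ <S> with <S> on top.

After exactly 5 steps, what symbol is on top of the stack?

step 1: stack=$ <S>  input=s q w w $  — expand <S> ::= s <C>
step 2: stack=$ <C> s  input=s q w w $  — match s
step 3: stack=$ <C>  input=q w w $  — expand <C> ::= q w <A>
step 4: stack=$ <A> w q  input=q w w $  — match q
step 5: stack=$ <A> w  input=w w $  — match w
Stack after step 5: $ <A> (top = <A>).

<A>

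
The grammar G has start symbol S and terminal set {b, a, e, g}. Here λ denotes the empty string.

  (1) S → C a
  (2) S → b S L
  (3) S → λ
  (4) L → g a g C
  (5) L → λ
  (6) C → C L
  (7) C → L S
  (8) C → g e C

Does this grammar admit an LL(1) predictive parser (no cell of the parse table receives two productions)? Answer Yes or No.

No

FIRST(S) = {λ, a, b, g}
FIRST(L) = {λ, g}
FIRST(C) = {λ, a, b, g}
FOLLOW(S) = {$, a, b, g}
FOLLOW(L) = {$, a, b, g}
FOLLOW(C) = {$, a, b, g}
Cell M[C, $] receives both C → C L and C → L S — the grammar is not LL(1).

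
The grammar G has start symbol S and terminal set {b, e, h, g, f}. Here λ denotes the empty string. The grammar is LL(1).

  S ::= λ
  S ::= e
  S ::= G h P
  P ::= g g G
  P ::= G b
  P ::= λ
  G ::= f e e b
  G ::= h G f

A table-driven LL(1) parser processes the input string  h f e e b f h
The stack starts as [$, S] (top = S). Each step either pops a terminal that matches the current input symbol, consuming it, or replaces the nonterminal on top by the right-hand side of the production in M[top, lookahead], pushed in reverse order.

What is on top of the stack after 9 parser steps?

h

     Stack            Input            Action
  1  $ S              h f e e b f h $  expand S ::= G h P
  2  $ P h G          h f e e b f h $  expand G ::= h G f
  3  $ P h f G h      h f e e b f h $  match h
  4  $ P h f G        f e e b f h $    expand G ::= f e e b
  5  $ P h f b e e f  f e e b f h $    match f
  6  $ P h f b e e    e e b f h $      match e
  7  $ P h f b e      e b f h $        match e
  8  $ P h f b        b f h $          match b
  9  $ P h f          f h $            match f
Stack after step 9: $ P h (top = h).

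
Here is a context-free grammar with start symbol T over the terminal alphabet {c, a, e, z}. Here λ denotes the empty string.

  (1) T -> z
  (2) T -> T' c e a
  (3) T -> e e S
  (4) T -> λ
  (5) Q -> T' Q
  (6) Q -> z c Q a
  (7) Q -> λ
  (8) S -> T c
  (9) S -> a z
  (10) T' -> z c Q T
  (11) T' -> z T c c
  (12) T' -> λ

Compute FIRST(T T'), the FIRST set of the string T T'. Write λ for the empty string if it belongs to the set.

FIRST(T'): from T'->z c Q T we get {z}; from T'->z T c c we get {z}; from T'->λ we get {λ}. So FIRST(T') = {λ, z}.
FIRST(T): from T->z we get {z}; from T->T' c e a we get {c, z}; from T->e e S we get {e}; from T->λ we get {λ}. So FIRST(T) = {λ, c, e, z}.
FIRST(Q): from Q->T' Q we get {λ, z}; from Q->z c Q a we get {z}; from Q->λ we get {λ}. So FIRST(Q) = {λ, z}.
FIRST(S): from S->T c we get {c, e, z}; from S->a z we get {a}. So FIRST(S) = {a, c, e, z}.
FIRST(T T'): take FIRST of each symbol in turn, carrying on past any symbol whose FIRST contains λ; result {λ, c, e, z}.

{λ, c, e, z}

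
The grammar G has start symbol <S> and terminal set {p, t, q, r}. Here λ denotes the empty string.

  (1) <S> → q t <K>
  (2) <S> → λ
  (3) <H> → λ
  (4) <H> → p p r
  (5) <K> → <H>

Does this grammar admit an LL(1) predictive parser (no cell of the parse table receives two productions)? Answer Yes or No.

FIRST(<S>) = {λ, q}
FIRST(<H>) = {λ, p}
FIRST(<K>) = {λ, p}
FOLLOW(<S>) = {$}
FOLLOW(<H>) = {$}
FOLLOW(<K>) = {$}
Each cell of M receives at most one production.

Yes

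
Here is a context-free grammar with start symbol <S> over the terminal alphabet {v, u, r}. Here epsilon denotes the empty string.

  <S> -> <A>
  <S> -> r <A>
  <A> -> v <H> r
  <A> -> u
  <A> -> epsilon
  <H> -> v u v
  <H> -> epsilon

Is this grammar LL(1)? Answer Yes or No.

Yes

FIRST(<S>) = {epsilon, r, u, v}
FIRST(<A>) = {epsilon, u, v}
FIRST(<H>) = {epsilon, v}
FOLLOW(<S>) = {$}
FOLLOW(<A>) = {$}
FOLLOW(<H>) = {r}
Each cell of M receives at most one production.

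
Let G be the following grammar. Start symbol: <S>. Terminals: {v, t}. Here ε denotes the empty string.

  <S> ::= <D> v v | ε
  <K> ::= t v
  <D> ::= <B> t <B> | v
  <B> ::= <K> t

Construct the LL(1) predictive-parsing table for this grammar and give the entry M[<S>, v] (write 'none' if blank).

FIRST(<K>) = {t}
FIRST(<B>) = {t}  (via <K> t)
FIRST(<D>) = {t, v}  (via <B> t <B>)
FIRST(<S>) = {ε, t, v}  (via <D> v v)
FOLLOW(<S>) includes $ since <S> is the start symbol.
FOLLOW(<S>): <S> appears on no right-hand side. Thus FOLLOW(<S>) = {$}.
For <S> ::= <D> v v: FIRST(<D> v v) = {t, v}, so it goes in M[<S>, t] for t ∈ {t, v}.
For <S> ::= ε: FIRST(ε) = {ε}, so it goes in M[<S>, t] for t ∈ {}; since ε ∈ FIRST, also for every t ∈ FOLLOW(<S>) = {$}.

<S> ::= <D> v v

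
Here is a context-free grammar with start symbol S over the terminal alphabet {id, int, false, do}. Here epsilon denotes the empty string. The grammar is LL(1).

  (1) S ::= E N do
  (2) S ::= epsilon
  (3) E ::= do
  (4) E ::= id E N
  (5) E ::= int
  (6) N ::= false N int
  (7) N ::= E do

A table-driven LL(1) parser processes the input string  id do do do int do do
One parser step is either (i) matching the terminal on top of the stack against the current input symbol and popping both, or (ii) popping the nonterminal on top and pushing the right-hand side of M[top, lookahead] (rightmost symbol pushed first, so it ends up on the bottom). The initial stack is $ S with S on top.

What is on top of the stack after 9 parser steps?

N

     Stack          Input                    Action
  1  $ S            id do do do int do do $  expand S ::= E N do
  2  $ do N E       id do do do int do do $  expand E ::= id E N
  3  $ do N N E id  id do do do int do do $  match id
  4  $ do N N E     do do do int do do $     expand E ::= do
  5  $ do N N do    do do do int do do $     match do
  6  $ do N N       do do int do do $        expand N ::= E do
  7  $ do N do E    do do int do do $        expand E ::= do
  8  $ do N do do   do do int do do $        match do
  9  $ do N do      do int do do $           match do
Stack after step 9: $ do N (top = N).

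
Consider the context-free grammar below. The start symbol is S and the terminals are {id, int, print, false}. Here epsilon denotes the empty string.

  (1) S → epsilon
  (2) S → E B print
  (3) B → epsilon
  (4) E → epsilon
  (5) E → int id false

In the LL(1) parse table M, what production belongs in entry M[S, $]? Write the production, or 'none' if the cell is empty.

FIRST(B): from B→epsilon we get {epsilon}. So FIRST(B) = {epsilon}.
FIRST(E): from E→epsilon we get {epsilon}; from E→int id false we get {int}. So FIRST(E) = {epsilon, int}.
FIRST(S): from S→epsilon we get {epsilon}; from S→E B print we get {int, print}. So FIRST(S) = {epsilon, int, print}.
FOLLOW(S) includes $ since S is the start symbol.
FOLLOW(S): S appears on no right-hand side. Thus FOLLOW(S) = {$}.
For S → epsilon: FIRST(epsilon) = {epsilon}, so it goes in M[S, t] for t ∈ {}; since epsilon ∈ FIRST, also for every t ∈ FOLLOW(S) = {$}.
For S → E B print: FIRST(E B print) = {int, print}, so it goes in M[S, t] for t ∈ {int, print}.

S → epsilon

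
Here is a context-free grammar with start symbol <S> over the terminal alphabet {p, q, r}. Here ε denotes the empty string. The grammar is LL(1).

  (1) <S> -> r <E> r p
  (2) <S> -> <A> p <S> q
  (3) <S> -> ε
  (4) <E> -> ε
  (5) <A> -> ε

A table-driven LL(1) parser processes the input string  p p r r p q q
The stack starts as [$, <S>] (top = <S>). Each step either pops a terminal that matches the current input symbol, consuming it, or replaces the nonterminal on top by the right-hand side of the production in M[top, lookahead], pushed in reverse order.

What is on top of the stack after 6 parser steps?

<S>

step 1: stack=$ <S>  input=p p r r p q q $  — expand <S> -> <A> p <S> q
step 2: stack=$ q <S> p <A>  input=p p r r p q q $  — expand <A> -> ε
step 3: stack=$ q <S> p  input=p p r r p q q $  — match p
step 4: stack=$ q <S>  input=p r r p q q $  — expand <S> -> <A> p <S> q
step 5: stack=$ q q <S> p <A>  input=p r r p q q $  — expand <A> -> ε
step 6: stack=$ q q <S> p  input=p r r p q q $  — match p
Stack after step 6: $ q q <S> (top = <S>).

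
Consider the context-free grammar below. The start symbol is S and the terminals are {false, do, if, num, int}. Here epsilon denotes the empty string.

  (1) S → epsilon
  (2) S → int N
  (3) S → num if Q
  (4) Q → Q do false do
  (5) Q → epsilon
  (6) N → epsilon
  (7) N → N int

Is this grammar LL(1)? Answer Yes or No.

No

FIRST(S) = {epsilon, int, num}
FIRST(Q) = {epsilon, do}
FIRST(N) = {epsilon, int}
FOLLOW(S) = {$}
FOLLOW(Q) = {$, do}
FOLLOW(N) = {$, int}
Cell M[N, int] receives both N → epsilon and N → N int — the grammar is not LL(1).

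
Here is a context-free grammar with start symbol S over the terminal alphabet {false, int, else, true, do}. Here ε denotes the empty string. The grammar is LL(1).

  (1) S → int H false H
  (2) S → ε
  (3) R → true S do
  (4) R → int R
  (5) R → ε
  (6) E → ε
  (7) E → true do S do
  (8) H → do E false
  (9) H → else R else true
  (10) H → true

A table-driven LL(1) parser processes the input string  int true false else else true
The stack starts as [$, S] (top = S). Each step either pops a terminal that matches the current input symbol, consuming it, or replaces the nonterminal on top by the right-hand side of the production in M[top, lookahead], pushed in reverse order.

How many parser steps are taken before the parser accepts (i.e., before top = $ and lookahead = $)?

step 1: stack=$ S  input=int true false else else true $  — expand S → int H false H
step 2: stack=$ H false H int  input=int true false else else true $  — match int
step 3: stack=$ H false H  input=true false else else true $  — expand H → true
step 4: stack=$ H false true  input=true false else else true $  — match true
step 5: stack=$ H false  input=false else else true $  — match false
step 6: stack=$ H  input=else else true $  — expand H → else R else true
step 7: stack=$ true else R else  input=else else true $  — match else
step 8: stack=$ true else R  input=else true $  — expand R → ε
step 9: stack=$ true else  input=else true $  — match else
step 10: stack=$ true  input=true $  — match true
Accept reached after 10 steps.

10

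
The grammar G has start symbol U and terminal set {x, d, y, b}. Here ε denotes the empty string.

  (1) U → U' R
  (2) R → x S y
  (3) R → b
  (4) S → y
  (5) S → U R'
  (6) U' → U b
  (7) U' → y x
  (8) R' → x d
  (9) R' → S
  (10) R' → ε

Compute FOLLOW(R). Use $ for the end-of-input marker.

FIRST(R): from R→x S y we get {x}; from R→b we get {b}. So FIRST(R) = {b, x}.
FIRST(U): from U→U' R we get {y}. So FIRST(U) = {y}.
FIRST(S): from S→y we get {y}; from S→U R' we get {y}. So FIRST(S) = {y}.
FIRST(U'): from U'→U b we get {y}; from U'→y x we get {y}. So FIRST(U') = {y}.
FIRST(R'): from R'→x d we get {x}; from R'→S we get {y}; from R'→ε we get {ε}. So FIRST(R') = {ε, x, y}.
FOLLOW(U) includes $ since U is the start symbol.
FOLLOW(U'): in U→U' R, U' is followed by R with FIRST {b, x}. Thus FOLLOW(U') = {b, x}.
FOLLOW(U): in S→U R', U is followed by R' with FIRST {ε, x, y}; in S→U R', the suffix after U is nullable, so FOLLOW(U) ⊇ FOLLOW(S) = {y}; in U'→U b, U is followed by b with FIRST {b}. Thus FOLLOW(U) = {$, b, x, y}.
FOLLOW(R): in U→U' R, the suffix after R is empty, so FOLLOW(R) ⊇ FOLLOW(U) = {$, b, x, y}. Thus FOLLOW(R) = {$, b, x, y}.
FOLLOW(S): in R→x S y, S is followed by y with FIRST {y}; in R'→S, the suffix after S is empty, so FOLLOW(S) ⊇ FOLLOW(R') = {y}. Thus FOLLOW(S) = {y}.
FOLLOW(R'): in S→U R', the suffix after R' is empty, so FOLLOW(R') ⊇ FOLLOW(S) = {y}. Thus FOLLOW(R') = {y}.

{$, b, x, y}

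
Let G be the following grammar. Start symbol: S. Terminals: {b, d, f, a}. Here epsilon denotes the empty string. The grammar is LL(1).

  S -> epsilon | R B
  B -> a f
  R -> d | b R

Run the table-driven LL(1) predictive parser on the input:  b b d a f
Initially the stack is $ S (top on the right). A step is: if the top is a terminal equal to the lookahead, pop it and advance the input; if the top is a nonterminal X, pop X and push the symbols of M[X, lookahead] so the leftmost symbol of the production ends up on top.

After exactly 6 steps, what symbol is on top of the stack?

d

step 1: stack=$ S  input=b b d a f $  — expand S -> R B
step 2: stack=$ B R  input=b b d a f $  — expand R -> b R
step 3: stack=$ B R b  input=b b d a f $  — match b
step 4: stack=$ B R  input=b d a f $  — expand R -> b R
step 5: stack=$ B R b  input=b d a f $  — match b
step 6: stack=$ B R  input=d a f $  — expand R -> d
Stack after step 6: $ B d (top = d).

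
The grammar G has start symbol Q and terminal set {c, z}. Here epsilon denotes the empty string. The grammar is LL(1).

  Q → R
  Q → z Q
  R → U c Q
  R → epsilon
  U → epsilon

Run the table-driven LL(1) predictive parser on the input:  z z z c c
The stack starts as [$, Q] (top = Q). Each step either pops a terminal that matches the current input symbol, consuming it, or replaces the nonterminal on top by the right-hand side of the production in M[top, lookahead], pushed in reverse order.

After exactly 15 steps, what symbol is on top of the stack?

R

step 1: stack=$ Q  input=z z z c c $  — expand Q → z Q
step 2: stack=$ Q z  input=z z z c c $  — match z
step 3: stack=$ Q  input=z z c c $  — expand Q → z Q
step 4: stack=$ Q z  input=z z c c $  — match z
step 5: stack=$ Q  input=z c c $  — expand Q → z Q
step 6: stack=$ Q z  input=z c c $  — match z
step 7: stack=$ Q  input=c c $  — expand Q → R
step 8: stack=$ R  input=c c $  — expand R → U c Q
step 9: stack=$ Q c U  input=c c $  — expand U → epsilon
step 10: stack=$ Q c  input=c c $  — match c
step 11: stack=$ Q  input=c $  — expand Q → R
step 12: stack=$ R  input=c $  — expand R → U c Q
step 13: stack=$ Q c U  input=c $  — expand U → epsilon
step 14: stack=$ Q c  input=c $  — match c
step 15: stack=$ Q  input=$  — expand Q → R
Stack after step 15: $ R (top = R).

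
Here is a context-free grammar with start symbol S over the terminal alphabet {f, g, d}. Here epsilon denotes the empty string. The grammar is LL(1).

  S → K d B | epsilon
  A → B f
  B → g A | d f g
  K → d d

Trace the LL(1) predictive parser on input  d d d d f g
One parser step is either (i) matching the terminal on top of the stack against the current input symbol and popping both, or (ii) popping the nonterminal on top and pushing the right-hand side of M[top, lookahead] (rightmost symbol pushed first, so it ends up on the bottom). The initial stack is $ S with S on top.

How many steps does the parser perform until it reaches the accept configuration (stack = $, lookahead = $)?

step 1: stack=$ S  input=d d d d f g $  — expand S → K d B
step 2: stack=$ B d K  input=d d d d f g $  — expand K → d d
step 3: stack=$ B d d d  input=d d d d f g $  — match d
step 4: stack=$ B d d  input=d d d f g $  — match d
step 5: stack=$ B d  input=d d f g $  — match d
step 6: stack=$ B  input=d f g $  — expand B → d f g
step 7: stack=$ g f d  input=d f g $  — match d
step 8: stack=$ g f  input=f g $  — match f
step 9: stack=$ g  input=g $  — match g
Accept reached after 9 steps.

9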